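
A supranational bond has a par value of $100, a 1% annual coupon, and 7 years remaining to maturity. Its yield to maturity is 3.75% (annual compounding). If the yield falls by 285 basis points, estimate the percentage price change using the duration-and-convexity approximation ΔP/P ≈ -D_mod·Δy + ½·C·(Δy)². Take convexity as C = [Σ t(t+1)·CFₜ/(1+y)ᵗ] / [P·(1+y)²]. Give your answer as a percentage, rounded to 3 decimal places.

+20.622%

With y = 0.0375:
  t   CF        PV=CF/(1+0.0375)^t    t·PV        t(t+1)·PV
  1         1.00         0.9639         0.9639           1.9277
  2         1.00         0.9290         1.8580           5.5741
  3         1.00         0.8954         2.6863          10.7453
  4         1.00         0.8631         3.4523          17.2615
  5         1.00         0.8319         4.1594          24.9563
  6         1.00         0.8018         4.8109          33.6760
  7       101.00        78.0557       546.3899       4,371.1193
  Σ                     83.3408       564.3207       4,465.2602
P = 83.3408; D_Mac = 6.77124 yrs; D_mod = 6.52650 yrs; C = 49.77520.
Duration effect: -6.52650 × (-0.0285) = +0.186005
Convexity effect: 0.5 × 49.77520 × (-0.0285)² = +0.0202150
ΔP/P ≈ +0.186005 + 0.0202150 = +0.206220 = +20.6220%.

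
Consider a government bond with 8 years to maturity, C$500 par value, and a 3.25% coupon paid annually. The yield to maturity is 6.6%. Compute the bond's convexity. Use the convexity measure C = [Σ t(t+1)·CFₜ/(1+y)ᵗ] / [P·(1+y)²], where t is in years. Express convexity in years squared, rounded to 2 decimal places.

With y = 0.066:
  t   CF        PV=CF/(1+0.066)^t    t·PV        t(t+1)·PV
  1        16.25        15.2439        15.2439          30.4878
  2        16.25        14.3001        28.6002          85.8006
  3        16.25        13.4147        40.2442         160.9767
  4        16.25        12.5842        50.3367         251.6834
  5        16.25        11.8050        59.0252         354.1511
  6        16.25        11.0741        66.4449         465.1140
  7        16.25        10.3885        72.7195         581.7561
  8       516.25       309.6011     2,476.8084      22,291.2757
  Σ                    398.4116     2,809.4229      24,221.2454
P = 398.4116.
Convexity = Σ t(t+1)·PV / [P·(1+y)²] = 24,221.2454 / (398.4116 × 1.136356) = 53.49954.

53.50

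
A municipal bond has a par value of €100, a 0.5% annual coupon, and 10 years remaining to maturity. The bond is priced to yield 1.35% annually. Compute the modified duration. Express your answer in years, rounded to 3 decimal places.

Periodic yield y = 0.0135. First find Macaulay duration:
  t   CF        PV=CF/(1+0.0135)^t    t·PV
  1         0.50         0.4933         0.4933
  2         0.50         0.4868         0.9735
  3         0.50         0.4803         1.4409
  4         0.50         0.4739         1.8955
  5         0.50         0.4676         2.3379
  6         0.50         0.4613         2.7681
  7         0.50         0.4552         3.1864
  8         0.50         0.4491         3.5931
  9         0.50         0.4432         3.9884
  10      100.50        87.8878       878.8779
  Σ                     92.0985       899.5550
P = 92.0985; Macaulay duration = 899.5550 / 92.0985 = 9.76732 years.
Modified duration = D_Mac / (1 + y) = 9.76732 / 1.0135 = 9.63721 years.

9.637 years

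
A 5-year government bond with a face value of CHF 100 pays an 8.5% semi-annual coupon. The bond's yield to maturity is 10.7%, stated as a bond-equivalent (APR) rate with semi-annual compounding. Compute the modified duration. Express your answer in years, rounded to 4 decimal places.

3.9226 years

Periodic yield y = 0.0535. First find Macaulay duration:
  t   CF        PV=CF/(1+0.0535)^t    t·PV
  1         4.25         4.0342         4.0342
  2         4.25         3.8293         7.6586
  3         4.25         3.6348        10.9045
  4         4.25         3.4503        13.8010
  5         4.25         3.2750        16.3752
  6         4.25         3.1087        18.6523
  7         4.25         2.9509        20.6560
  8         4.25         2.8010        22.4080
  9         4.25         2.6588        23.9288
  10      104.25        61.9057       619.0570
  Σ                     91.6486       757.4756
P = 91.6486; Macaulay duration = 757.4756 / 91.6486 = 8.26500 half-year periods = 4.13250 years.
Modified duration = D_Mac / (1 + y) = 4.13250 / 1.0535 = 3.92264 years.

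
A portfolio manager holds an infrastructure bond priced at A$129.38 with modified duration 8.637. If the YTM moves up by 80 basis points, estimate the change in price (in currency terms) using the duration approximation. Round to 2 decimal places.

Duration approximation: ΔP/P ≈ -D_mod · Δy = -8.637 × (+0.008) = -0.069096.
ΔP ≈ 129.38 × (-0.069096) = -8.93964048.

-A$8.94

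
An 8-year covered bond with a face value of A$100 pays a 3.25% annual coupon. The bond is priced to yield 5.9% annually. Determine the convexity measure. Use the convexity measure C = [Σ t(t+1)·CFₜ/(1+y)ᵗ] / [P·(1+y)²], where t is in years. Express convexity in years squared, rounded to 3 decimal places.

With y = 0.059:
  t   CF        PV=CF/(1+0.059)^t    t·PV        t(t+1)·PV
  1         3.25         3.0689         3.0689           6.1379
  2         3.25         2.8980         5.7959          17.3877
  3         3.25         2.7365         8.2095          32.8380
  4         3.25         2.5840        10.3362          51.6808
  5         3.25         2.4401        12.2004          73.2023
  6         3.25         2.3041        13.8248          96.7736
  7         3.25         2.1758        15.2303         121.8427
  8       103.25        65.2713       522.1705       4,699.5349
  Σ                     83.4787       590.8366       5,099.3979
P = 83.4787.
Convexity = Σ t(t+1)·PV / [P·(1+y)²] = 5,099.3979 / (83.4787 × 1.121481) = 54.46923.

54.469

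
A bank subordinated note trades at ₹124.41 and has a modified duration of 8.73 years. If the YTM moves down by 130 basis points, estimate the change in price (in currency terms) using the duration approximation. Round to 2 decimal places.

Duration approximation: ΔP/P ≈ -D_mod · Δy = -8.73 × (-0.013) = +0.113490.
ΔP ≈ 124.41 × (+0.113490) = +14.1192909.

+₹14.12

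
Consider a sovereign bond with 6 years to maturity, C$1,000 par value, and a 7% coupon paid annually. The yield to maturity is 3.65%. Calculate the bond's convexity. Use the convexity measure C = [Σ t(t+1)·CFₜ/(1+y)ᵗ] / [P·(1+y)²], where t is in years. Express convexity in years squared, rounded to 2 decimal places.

With y = 0.0365:
  t   CF        PV=CF/(1+0.0365)^t    t·PV        t(t+1)·PV
  1        70.00        67.5350        67.5350         135.0699
  2        70.00        65.1568       130.3135         390.9405
  3        70.00        62.8623       188.5868         754.3473
  4        70.00        60.6486       242.5944       1,212.9721
  5        70.00        58.5129       292.5644       1,755.3865
  6     1,070.00       862.9148     5,177.4891      36,242.4234
  Σ                  1,177.6303     6,099.0832      40,491.1398
P = 1,177.6303.
Convexity = Σ t(t+1)·PV / [P·(1+y)²] = 40,491.1398 / (1,177.6303 × 1.074332) = 32.00460.

32.00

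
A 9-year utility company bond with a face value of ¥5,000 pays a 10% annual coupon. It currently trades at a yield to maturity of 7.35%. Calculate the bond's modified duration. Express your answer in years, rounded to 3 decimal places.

6.100 years

Periodic yield y = 0.0735. First find Macaulay duration:
  t   CF        PV=CF/(1+0.0735)^t    t·PV
  1       500.00       465.7662       465.7662
  2       500.00       433.8763       867.7526
  3       500.00       404.1698     1,212.5094
  4       500.00       376.4973     1,505.9890
  5       500.00       350.7194     1,753.5969
  6       500.00       326.7065     1,960.2387
  7       500.00       304.3376     2,130.3635
  8       500.00       283.5004     2,268.0029
  9     5,500.00     2,904.9874    26,144.8865
  Σ                  5,850.5607    38,309.1055
P = 5,850.5607; Macaulay duration = 38,309.1055 / 5,850.5607 = 6.54794 years.
Modified duration = D_Mac / (1 + y) = 6.54794 / 1.0735 = 6.09962 years.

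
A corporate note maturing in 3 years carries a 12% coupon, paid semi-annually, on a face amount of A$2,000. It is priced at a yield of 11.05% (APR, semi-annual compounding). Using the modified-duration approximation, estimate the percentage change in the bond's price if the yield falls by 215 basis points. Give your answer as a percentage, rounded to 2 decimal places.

+5.32%

Periodic yield y = 0.05525. Modified duration first:
  t   CF        PV=CF/(1+0.05525)^t    t·PV
  1       120.00       113.7171       113.7171
  2       120.00       107.7632       215.5264
  3       120.00       102.1210       306.3631
  4       120.00        96.7742       387.0970
  5       120.00        91.7074       458.5371
  6     2,120.00     1,535.3369     9,212.0216
  Σ                  2,047.4200    10,693.2623
P = 2,047.4200; D_Mac = 5.22280 half-year periods = 2.61140 yrs; D_mod = 2.61140/(1+0.05525) = 2.47467 yrs.
ΔP/P ≈ -D_mod · Δy = -2.47467 × (-0.0215) = +0.053205 = +5.3205%.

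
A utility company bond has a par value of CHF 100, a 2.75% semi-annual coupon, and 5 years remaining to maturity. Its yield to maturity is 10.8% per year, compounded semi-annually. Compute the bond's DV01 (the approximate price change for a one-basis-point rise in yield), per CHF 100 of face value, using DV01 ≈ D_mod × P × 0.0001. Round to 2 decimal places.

CHF 0.03

Periodic yield y = 0.054.
  t   CF        PV=CF/(1+0.054)^t    t·PV
  1        1.375         1.3046         1.3046
  2        1.375         1.2377         2.4754
  3        1.375         1.1743         3.5229
  4        1.375         1.1141         4.4566
  5        1.375         1.0571         5.2853
  6        1.375         1.0029         6.0174
  7        1.375         0.9515         6.6606
  8        1.375         0.9028         7.2222
  9        1.375         0.8565         7.7087
  10     101.375        59.9135       599.1351
  Σ                     69.5150       643.7888
P = 69.5150; D_Mac = 9.26115 half-year periods = 4.63057 yrs; D_mod = 4.39333 yrs.
DV01 ≈ 4.39333 × 69.5150 × 0.0001 = 0.030540.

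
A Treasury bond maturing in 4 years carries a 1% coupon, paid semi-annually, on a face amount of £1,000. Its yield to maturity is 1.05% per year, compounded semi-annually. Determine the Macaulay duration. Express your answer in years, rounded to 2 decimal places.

3.93 years

Periodic yield y = 0.00525. Discount each cash flow and weight by its period:
  t   CF        PV=CF/(1+0.00525)^t    t·PV
  1         5.00         4.9739         4.9739
  2         5.00         4.9479         9.8958
  3         5.00         4.9221        14.7662
  4         5.00         4.8964        19.5855
  5         5.00         4.8708        24.3540
  6         5.00         4.8454        29.0721
  7         5.00         4.8200        33.7403
  8     1,005.00       963.7700     7,710.1601
  Σ                    998.0464     7,846.5479
Price P = Σ PV = 998.0464.
Macaulay duration = Σ(t·PV) / P = 7,846.5479 / 998.0464 = 7.86191 half-year periods.
In years: 7.86191 / 2 = 3.93095 years.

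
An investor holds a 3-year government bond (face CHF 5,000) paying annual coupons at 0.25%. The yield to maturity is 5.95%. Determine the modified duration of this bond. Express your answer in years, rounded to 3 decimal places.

2.824 years

Periodic yield y = 0.0595. First find Macaulay duration:
  t   CF        PV=CF/(1+0.0595)^t    t·PV
  1        12.50        11.7980        11.7980
  2        12.50        11.1355        22.2709
  3     5,012.50     4,214.5528    12,643.6585
  Σ                  4,237.4863    12,677.7274
P = 4,237.4863; Macaulay duration = 12,677.7274 / 4,237.4863 = 2.99180 years.
Modified duration = D_Mac / (1 + y) = 2.99180 / 1.0595 = 2.82379 years.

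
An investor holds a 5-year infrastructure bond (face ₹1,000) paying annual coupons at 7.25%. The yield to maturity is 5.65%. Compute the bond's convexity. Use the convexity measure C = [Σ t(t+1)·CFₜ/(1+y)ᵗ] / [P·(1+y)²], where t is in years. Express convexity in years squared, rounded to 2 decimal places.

22.54

With y = 0.0565:
  t   CF        PV=CF/(1+0.0565)^t    t·PV        t(t+1)·PV
  1        72.50        68.6228        68.6228         137.2456
  2        72.50        64.9530       129.9059         389.7178
  3        72.50        61.4794       184.4381         737.7526
  4        72.50        58.1916       232.7662       1,163.8312
  5     1,072.50       814.7977     4,073.9885      24,443.9310
  Σ                  1,068.0444     4,689.7216      26,872.4782
P = 1,068.0444.
Convexity = Σ t(t+1)·PV / [P·(1+y)²] = 26,872.4782 / (1,068.0444 × 1.116192) = 22.54132.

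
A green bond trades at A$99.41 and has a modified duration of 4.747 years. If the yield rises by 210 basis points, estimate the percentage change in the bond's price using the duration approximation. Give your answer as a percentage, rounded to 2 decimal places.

-9.97%

Duration approximation: ΔP/P ≈ -D_mod · Δy = -4.747 × (+0.021) = -0.099687.
As a percentage: -9.9687%.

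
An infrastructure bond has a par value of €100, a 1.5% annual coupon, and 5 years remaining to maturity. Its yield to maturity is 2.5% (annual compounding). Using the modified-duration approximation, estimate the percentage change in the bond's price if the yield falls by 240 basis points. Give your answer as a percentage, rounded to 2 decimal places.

+11.36%

Periodic yield y = 0.025. Modified duration first:
  t   CF        PV=CF/(1+0.025)^t    t·PV
  1         1.50         1.4634         1.4634
  2         1.50         1.4277         2.8554
  3         1.50         1.3929         4.1787
  4         1.50         1.3589         5.4357
  5       101.50        89.7112       448.5561
  Σ                     95.3542       462.4893
P = 95.3542; D_Mac = 4.85023 yrs; D_mod = 4.85023/(1+0.025) = 4.73193 yrs.
ΔP/P ≈ -D_mod · Δy = -4.73193 × (-0.024) = +0.113566 = +11.3566%.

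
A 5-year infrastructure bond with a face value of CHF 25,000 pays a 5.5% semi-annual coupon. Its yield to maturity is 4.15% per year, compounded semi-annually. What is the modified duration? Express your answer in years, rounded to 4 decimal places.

Periodic yield y = 0.02075. First find Macaulay duration:
  t   CF        PV=CF/(1+0.02075)^t    t·PV
  1       687.50       673.5244       673.5244
  2       687.50       659.8328     1,319.6657
  3       687.50       646.4196     1,939.2589
  4       687.50       633.2791     2,533.1164
  5       687.50       620.4057     3,102.0284
  6       687.50       607.7939     3,646.7637
  7       687.50       595.4386     4,168.0702
  8       687.50       583.3344     4,666.6753
  9       687.50       571.4763     5,143.2865
  10   25,687.50    20,918.3754   209,183.7543
  Σ                 26,509.8803   236,376.1436
P = 26,509.8803; Macaulay duration = 236,376.1436 / 26,509.8803 = 8.91653 half-year periods = 4.45827 years.
Modified duration = D_Mac / (1 + y) = 4.45827 / 1.02075 = 4.36764 years.

4.3676 years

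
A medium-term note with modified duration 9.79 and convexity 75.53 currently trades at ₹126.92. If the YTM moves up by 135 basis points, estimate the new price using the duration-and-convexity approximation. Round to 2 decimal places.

Duration effect: -D_mod·Δy = -9.79 × (+0.0135) = -0.132165
Convexity effect: ½·C·(Δy)² = 0.5 × 75.53 × (0.0135)² = +0.00688267125
ΔP/P ≈ -0.132165 + 0.00688267125 = -0.12528232875
New price ≈ 126.92 × (1 - 0.12528232875) = 111.01916683505.

₹111.02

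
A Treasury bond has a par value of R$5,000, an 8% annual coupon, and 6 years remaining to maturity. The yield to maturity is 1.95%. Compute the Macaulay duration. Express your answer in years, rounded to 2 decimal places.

Periodic yield y = 0.0195. Discount each cash flow and weight by its year:
  t   CF        PV=CF/(1+0.0195)^t    t·PV
  1       400.00       392.3492       392.3492
  2       400.00       384.8447       769.6894
  3       400.00       377.4838     1,132.4514
  4       400.00       370.2636     1,481.0546
  5       400.00       363.1816     1,815.9080
  6     5,400.00     4,809.1728    28,855.0366
  Σ                  6,697.2957    34,446.4892
Price P = Σ PV = 6,697.2957.
Macaulay duration = Σ(t·PV) / P = 34,446.4892 / 6,697.2957 = 5.14334 years.

5.14 years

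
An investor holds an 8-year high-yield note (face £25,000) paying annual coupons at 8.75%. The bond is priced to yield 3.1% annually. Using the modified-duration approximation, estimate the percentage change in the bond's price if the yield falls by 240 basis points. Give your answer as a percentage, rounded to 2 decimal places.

+14.89%

Periodic yield y = 0.031. Modified duration first:
  t   CF        PV=CF/(1+0.031)^t    t·PV
  1     2,187.50     2,121.7265     2,121.7265
  2     2,187.50     2,057.9306     4,115.8613
  3     2,187.50     1,996.0530     5,988.1590
  4     2,187.50     1,936.0359     7,744.1435
  5     2,187.50     1,877.8234     9,389.1168
  6     2,187.50     1,821.3612    10,928.1669
  7     2,187.50     1,766.5967    12,366.1766
  8    27,187.50    21,296.0938   170,368.7508
  Σ                 34,873.6210   223,022.1013
P = 34,873.6210; D_Mac = 6.39515 yrs; D_mod = 6.39515/(1+0.031) = 6.20286 yrs.
ΔP/P ≈ -D_mod · Δy = -6.20286 × (-0.024) = +0.148869 = +14.8869%.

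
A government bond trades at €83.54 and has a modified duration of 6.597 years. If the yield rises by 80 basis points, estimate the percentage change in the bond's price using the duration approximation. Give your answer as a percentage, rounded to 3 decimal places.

-5.278%

Duration approximation: ΔP/P ≈ -D_mod · Δy = -6.597 × (+0.008) = -0.052776.
As a percentage: -5.2776%.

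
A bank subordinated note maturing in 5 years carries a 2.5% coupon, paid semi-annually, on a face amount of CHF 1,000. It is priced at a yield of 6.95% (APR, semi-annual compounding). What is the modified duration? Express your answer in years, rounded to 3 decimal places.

4.537 years

Periodic yield y = 0.03475. First find Macaulay duration:
  t   CF        PV=CF/(1+0.03475)^t    t·PV
  1        12.50        12.0802        12.0802
  2        12.50        11.6745        23.3490
  3        12.50        11.2825        33.8474
  4        12.50        10.9036        43.6142
  5        12.50        10.5374        52.6869
  6        12.50        10.1835        61.1010
  7        12.50         9.8415        68.8906
  8        12.50         9.5110        76.0881
  9        12.50         9.1916        82.7244
  10    1,012.50       719.5164     7,195.1637
  Σ                    814.7221     7,649.5456
P = 814.7221; Macaulay duration = 7,649.5456 / 814.7221 = 9.38915 half-year periods = 4.69457 years.
Modified duration = D_Mac / (1 + y) = 4.69457 / 1.03475 = 4.53692 years.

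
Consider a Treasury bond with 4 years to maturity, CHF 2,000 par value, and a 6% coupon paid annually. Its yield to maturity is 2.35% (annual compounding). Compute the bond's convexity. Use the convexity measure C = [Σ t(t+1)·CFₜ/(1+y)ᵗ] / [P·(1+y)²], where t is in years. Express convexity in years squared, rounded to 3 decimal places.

17.158

With y = 0.0235:
  t   CF        PV=CF/(1+0.0235)^t    t·PV        t(t+1)·PV
  1       120.00       117.2447       117.2447         234.4895
  2       120.00       114.5528       229.1055         687.3166
  3       120.00       111.9226       335.7677       1,343.0709
  4     2,120.00     1,931.8992     7,727.5970      38,637.9849
  Σ                  2,275.6193     8,409.7150      40,902.8619
P = 2,275.6193.
Convexity = Σ t(t+1)·PV / [P·(1+y)²] = 40,902.8619 / (2,275.6193 × 1.047552) = 17.15846.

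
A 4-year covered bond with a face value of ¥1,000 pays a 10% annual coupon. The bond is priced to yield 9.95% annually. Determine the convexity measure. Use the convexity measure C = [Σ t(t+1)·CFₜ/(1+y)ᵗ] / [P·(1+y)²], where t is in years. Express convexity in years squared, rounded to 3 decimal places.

13.738

With y = 0.0995:
  t   CF        PV=CF/(1+0.0995)^t    t·PV        t(t+1)·PV
  1       100.00        90.9504        90.9504         181.9009
  2       100.00        82.7198       165.4396         496.3189
  3       100.00        75.2340       225.7021         902.8083
  4     1,100.00       752.6824     3,010.7295      15,053.6476
  Σ                  1,001.5866     3,492.8217      16,634.6757
P = 1,001.5866.
Convexity = Σ t(t+1)·PV / [P·(1+y)²] = 16,634.6757 / (1,001.5866 × 1.208900) = 13.73837.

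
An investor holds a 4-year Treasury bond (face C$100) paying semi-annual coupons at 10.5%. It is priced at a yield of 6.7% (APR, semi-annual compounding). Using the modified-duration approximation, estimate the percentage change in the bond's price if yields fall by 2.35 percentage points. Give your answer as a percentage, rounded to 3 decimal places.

+7.755%

Periodic yield y = 0.0335. Modified duration first:
  t   CF        PV=CF/(1+0.0335)^t    t·PV
  1         5.25         5.0798         5.0798
  2         5.25         4.9152         9.8303
  3         5.25         4.7558        14.2675
  4         5.25         4.6017        18.4068
  5         5.25         4.4525        22.2627
  6         5.25         4.3082        25.8492
  7         5.25         4.1686        29.1799
  8       105.25        80.8608       646.8867
  Σ                    113.1427       771.7630
P = 113.1427; D_Mac = 6.82115 half-year periods = 3.41057 yrs; D_mod = 3.41057/(1+0.0335) = 3.30002 yrs.
ΔP/P ≈ -D_mod · Δy = -3.30002 × (-0.0235) = +0.077551 = +7.7551%.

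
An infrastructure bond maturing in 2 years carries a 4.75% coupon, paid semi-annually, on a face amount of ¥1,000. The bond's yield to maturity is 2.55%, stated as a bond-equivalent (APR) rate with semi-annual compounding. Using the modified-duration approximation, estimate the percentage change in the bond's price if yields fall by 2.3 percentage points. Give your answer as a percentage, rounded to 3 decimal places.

Periodic yield y = 0.01275. Modified duration first:
  t   CF        PV=CF/(1+0.01275)^t    t·PV
  1        23.75        23.4510        23.4510
  2        23.75        23.1558        46.3115
  3        23.75        22.8642        68.5927
  4     1,023.75       973.1615     3,892.6459
  Σ                  1,042.6325     4,031.0012
P = 1,042.6325; D_Mac = 3.86618 half-year periods = 1.93309 yrs; D_mod = 1.93309/(1+0.01275) = 1.90875 yrs.
ΔP/P ≈ -D_mod · Δy = -1.90875 × (-0.023) = +0.043901 = +4.3901%.

+4.390%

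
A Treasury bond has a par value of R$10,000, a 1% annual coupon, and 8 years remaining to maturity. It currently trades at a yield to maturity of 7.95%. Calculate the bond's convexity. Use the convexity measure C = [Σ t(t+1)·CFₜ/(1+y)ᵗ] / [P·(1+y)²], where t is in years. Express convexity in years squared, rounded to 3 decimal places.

58.002

With y = 0.0795:
  t   CF        PV=CF/(1+0.0795)^t    t·PV        t(t+1)·PV
  1       100.00        92.6355        92.6355         185.2710
  2       100.00        85.8133       171.6266         514.8799
  3       100.00        79.4936       238.4807         953.9230
  4       100.00        73.6393       294.5570       1,472.7852
  5       100.00        68.2161       341.0804       2,046.4824
  6       100.00        63.1923       379.1538       2,654.0763
  7       100.00        58.5385       409.7694       3,278.1551
  8    10,100.00     5,476.9680    43,815.7437     394,341.6932
  Σ                  5,998.4965    45,743.0471     405,447.2661
P = 5,998.4965.
Convexity = Σ t(t+1)·PV / [P·(1+y)²] = 405,447.2661 / (5,998.4965 × 1.165320) = 58.00250.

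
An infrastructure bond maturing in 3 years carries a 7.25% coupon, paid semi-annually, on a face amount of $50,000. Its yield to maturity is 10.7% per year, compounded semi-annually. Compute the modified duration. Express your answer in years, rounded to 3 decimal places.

Periodic yield y = 0.0535. First find Macaulay duration:
  t   CF        PV=CF/(1+0.0535)^t    t·PV
  1     1,812.50     1,720.4556     1,720.4556
  2     1,812.50     1,633.0855     3,266.1711
  3     1,812.50     1,550.1524     4,650.4572
  4     1,812.50     1,471.4308     5,885.7234
  5     1,812.50     1,396.7070     6,983.5351
  6    51,812.50    37,898.9614   227,393.7682
  Σ                 45,670.7928   249,900.1106
P = 45,670.7928; Macaulay duration = 249,900.1106 / 45,670.7928 = 5.47177 half-year periods = 2.73589 years.
Modified duration = D_Mac / (1 + y) = 2.73589 / 1.0535 = 2.59695 years.

2.597 years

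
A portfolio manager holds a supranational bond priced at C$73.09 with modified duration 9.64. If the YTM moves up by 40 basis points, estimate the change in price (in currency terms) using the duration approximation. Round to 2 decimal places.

-C$2.82

Duration approximation: ΔP/P ≈ -D_mod · Δy = -9.64 × (+0.004) = -0.038560.
ΔP ≈ 73.09 × (-0.038560) = -2.8183504.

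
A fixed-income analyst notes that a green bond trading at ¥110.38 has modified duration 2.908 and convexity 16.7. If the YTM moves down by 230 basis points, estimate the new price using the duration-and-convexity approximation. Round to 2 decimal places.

Duration effect: -D_mod·Δy = -2.908 × (-0.023) = +0.066884
Convexity effect: ½·C·(Δy)² = 0.5 × 16.7 × (-0.023)² = +0.00441715
ΔP/P ≈ +0.066884 + 0.00441715 = +0.07130115
New price ≈ 110.38 × (1 + 0.07130115) = 118.250220937.

¥118.25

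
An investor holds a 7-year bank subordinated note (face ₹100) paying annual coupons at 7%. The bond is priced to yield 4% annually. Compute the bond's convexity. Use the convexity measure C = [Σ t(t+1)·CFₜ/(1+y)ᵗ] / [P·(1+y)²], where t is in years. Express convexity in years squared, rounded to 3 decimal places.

With y = 0.04:
  t   CF        PV=CF/(1+0.04)^t    t·PV        t(t+1)·PV
  1         7.00         6.7308         6.7308          13.4615
  2         7.00         6.4719        12.9438          38.8314
  3         7.00         6.2230        18.6689          74.6757
  4         7.00         5.9836        23.9345         119.6726
  5         7.00         5.7535        28.7674         172.6047
  6         7.00         5.5322        33.1932         232.3525
  7       107.00        81.3112       569.1784       4,553.4275
  Σ                    118.0062       693.4171       5,205.0259
P = 118.0062.
Convexity = Σ t(t+1)·PV / [P·(1+y)²] = 5,205.0259 / (118.0062 × 1.081600) = 40.78040.

40.780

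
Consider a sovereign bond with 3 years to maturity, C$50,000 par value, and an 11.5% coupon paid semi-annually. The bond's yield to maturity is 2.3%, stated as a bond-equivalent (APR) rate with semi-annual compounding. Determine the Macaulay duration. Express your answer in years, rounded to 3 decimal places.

2.668 years

Periodic yield y = 0.0115. Discount each cash flow and weight by its period:
  t   CF        PV=CF/(1+0.0115)^t    t·PV
  1     2,875.00     2,842.3134     2,842.3134
  2     2,875.00     2,809.9984     5,619.9968
  3     2,875.00     2,778.0508     8,334.1525
  4     2,875.00     2,746.4665    10,985.8659
  5     2,875.00     2,715.2412    13,576.2060
  6    52,875.00    49,369.0827   296,214.4961
  Σ                 63,261.1530   337,573.0306
Price P = Σ PV = 63,261.1530.
Macaulay duration = Σ(t·PV) / P = 337,573.0306 / 63,261.1530 = 5.33618 half-year periods.
In years: 5.33618 / 2 = 2.66809 years.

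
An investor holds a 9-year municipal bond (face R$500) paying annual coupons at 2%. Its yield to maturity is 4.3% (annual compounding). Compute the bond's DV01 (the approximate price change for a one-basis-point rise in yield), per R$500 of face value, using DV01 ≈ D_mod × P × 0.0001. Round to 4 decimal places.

Periodic yield y = 0.043.
  t   CF        PV=CF/(1+0.043)^t    t·PV
  1        10.00         9.5877         9.5877
  2        10.00         9.1925        18.3849
  3        10.00         8.8135        26.4404
  4        10.00         8.4501        33.8005
  5        10.00         8.1017        40.5087
  6        10.00         7.7677        46.6064
  7        10.00         7.4475        52.1324
  8        10.00         7.1404        57.1236
  9       510.00       349.1495     3,142.3453
  Σ                    415.6507     3,426.9300
P = 415.6507; D_Mac = 8.24474 yrs; D_mod = 7.90483 yrs.
DV01 ≈ 7.90483 × 415.6507 × 0.0001 = 0.328565.

R$0.3286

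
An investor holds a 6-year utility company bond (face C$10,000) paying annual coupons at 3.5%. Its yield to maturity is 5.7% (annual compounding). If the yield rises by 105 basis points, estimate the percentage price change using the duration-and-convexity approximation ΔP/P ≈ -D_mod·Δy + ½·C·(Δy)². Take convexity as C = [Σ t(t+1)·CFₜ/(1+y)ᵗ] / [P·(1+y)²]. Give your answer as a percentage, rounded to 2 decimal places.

With y = 0.057:
  t   CF        PV=CF/(1+0.057)^t    t·PV        t(t+1)·PV
  1       350.00       331.1258       331.1258         662.2517
  2       350.00       313.2695       626.5389       1,879.6168
  3       350.00       296.3760       889.1281       3,556.5124
  4       350.00       280.3936     1,121.5744       5,607.8720
  5       350.00       265.2730     1,326.3652       7,958.1911
  6    10,350.00     7,421.4784    44,528.8702     311,702.0915
  Σ                  8,907.9163    48,823.6027     331,366.5354
P = 8,907.9163; D_Mac = 5.48092 yrs; D_mod = 5.18536 yrs; C = 33.29527.
Duration effect: -5.18536 × (+0.0105) = -0.054446
Convexity effect: 0.5 × 33.29527 × (0.0105)² = +0.0018354
ΔP/P ≈ -0.054446 + 0.0018354 = -0.052611 = -5.2611%.

-5.26%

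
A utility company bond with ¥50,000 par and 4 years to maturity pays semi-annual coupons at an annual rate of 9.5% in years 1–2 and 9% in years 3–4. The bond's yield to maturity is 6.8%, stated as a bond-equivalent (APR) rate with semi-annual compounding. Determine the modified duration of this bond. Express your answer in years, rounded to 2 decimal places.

Periodic yield y = 0.034. First find Macaulay duration:
  t   CF        PV=CF/(1+0.034)^t    t·PV
  1     2,375.00     2,296.9052     2,296.9052
  2     2,375.00     2,221.3784     4,442.7567
  3     2,375.00     2,148.3350     6,445.0049
  4     2,375.00     2,077.6934     8,310.7736
  5     2,250.00     1,903.6181     9,518.0905
  6     2,250.00     1,841.0233    11,046.1398
  7     2,250.00     1,780.4868    12,463.4073
  8    52,250.00    39,987.2911   319,898.3291
  Σ                 54,256.7312   374,421.4071
P = 54,256.7312; Macaulay duration = 374,421.4071 / 54,256.7312 = 6.90092 half-year periods = 3.45046 years.
Modified duration = D_Mac / (1 + y) = 3.45046 / 1.034 = 3.33700 years.

3.34 years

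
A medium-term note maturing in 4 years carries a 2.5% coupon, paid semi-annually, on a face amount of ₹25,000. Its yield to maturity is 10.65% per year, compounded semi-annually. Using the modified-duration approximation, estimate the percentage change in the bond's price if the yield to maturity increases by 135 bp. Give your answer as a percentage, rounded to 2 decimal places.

-4.87%

Periodic yield y = 0.05325. Modified duration first:
  t   CF        PV=CF/(1+0.05325)^t    t·PV
  1       312.50       296.7007       296.7007
  2       312.50       281.7002       563.4003
  3       312.50       267.4580       802.3740
  4       312.50       253.9359     1,015.7437
  5       312.50       241.0975     1,205.4874
  6       312.50       228.9081     1,373.4488
  7       312.50       217.3350     1,521.3453
  8    25,312.50    16,714.1116   133,712.8930
  Σ                 18,501.2471   140,491.3932
P = 18,501.2471; D_Mac = 7.59362 half-year periods = 3.79681 yrs; D_mod = 3.79681/(1+0.05325) = 3.60485 yrs.
ΔP/P ≈ -D_mod · Δy = -3.60485 × (+0.0135) = -0.048665 = -4.8665%.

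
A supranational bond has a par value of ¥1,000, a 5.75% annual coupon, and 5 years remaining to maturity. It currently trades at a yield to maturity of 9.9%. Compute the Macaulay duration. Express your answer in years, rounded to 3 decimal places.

Periodic yield y = 0.099. Discount each cash flow and weight by its year:
  t   CF        PV=CF/(1+0.099)^t    t·PV
  1        57.50        52.3203        52.3203
  2        57.50        47.6072        95.2144
  3        57.50        43.3186       129.9559
  4        57.50        39.4164       157.6656
  5     1,057.50       659.6171     3,298.0856
  Σ                    842.2796     3,733.2418
Price P = Σ PV = 842.2796.
Macaulay duration = Σ(t·PV) / P = 3,733.2418 / 842.2796 = 4.43231 years.

4.432 years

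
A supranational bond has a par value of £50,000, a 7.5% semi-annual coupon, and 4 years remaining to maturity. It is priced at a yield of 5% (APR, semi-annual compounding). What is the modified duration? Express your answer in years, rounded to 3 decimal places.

3.466 years

Periodic yield y = 0.025. First find Macaulay duration:
  t   CF        PV=CF/(1+0.025)^t    t·PV
  1     1,875.00     1,829.2683     1,829.2683
  2     1,875.00     1,784.6520     3,569.3040
  3     1,875.00     1,741.1239     5,223.3717
  4     1,875.00     1,698.6575     6,794.6298
  5     1,875.00     1,657.2268     8,286.1339
  6     1,875.00     1,616.8066     9,700.8397
  7     1,875.00     1,577.3723    11,041.6062
  8    51,875.00    42,576.2284   340,609.8269
  Σ                 54,481.3357   387,054.9806
P = 54,481.3357; Macaulay duration = 387,054.9806 / 54,481.3357 = 7.10436 half-year periods = 3.55218 years.
Modified duration = D_Mac / (1 + y) = 3.55218 / 1.025 = 3.46554 years.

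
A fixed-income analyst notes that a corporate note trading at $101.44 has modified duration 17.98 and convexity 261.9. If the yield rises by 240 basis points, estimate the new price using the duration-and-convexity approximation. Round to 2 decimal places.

$65.32

Duration effect: -D_mod·Δy = -17.98 × (+0.024) = -0.431520
Convexity effect: ½·C·(Δy)² = 0.5 × 261.9 × (0.024)² = +0.0754272
ΔP/P ≈ -0.431520 + 0.0754272 = -0.3560928
New price ≈ 101.44 × (1 - 0.3560928) = 65.317946368.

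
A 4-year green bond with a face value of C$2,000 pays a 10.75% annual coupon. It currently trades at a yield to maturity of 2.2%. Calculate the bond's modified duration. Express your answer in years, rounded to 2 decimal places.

3.45 years

Periodic yield y = 0.022. First find Macaulay duration:
  t   CF        PV=CF/(1+0.022)^t    t·PV
  1       215.00       210.3718       210.3718
  2       215.00       205.8433       411.6865
  3       215.00       201.4122       604.2366
  4     2,215.00     2,030.3464     8,121.3857
  Σ                  2,647.9737     9,347.6807
P = 2,647.9737; Macaulay duration = 9,347.6807 / 2,647.9737 = 3.53013 years.
Modified duration = D_Mac / (1 + y) = 3.53013 / 1.022 = 3.45413 years.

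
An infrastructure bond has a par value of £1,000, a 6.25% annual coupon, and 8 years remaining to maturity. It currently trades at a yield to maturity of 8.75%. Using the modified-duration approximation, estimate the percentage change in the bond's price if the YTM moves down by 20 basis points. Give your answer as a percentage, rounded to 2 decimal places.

Periodic yield y = 0.0875. Modified duration first:
  t   CF        PV=CF/(1+0.0875)^t    t·PV
  1        62.50        57.4713        57.4713
  2        62.50        52.8471       105.6943
  3        62.50        48.5951       145.7852
  4        62.50        44.6851       178.7405
  5        62.50        41.0898       205.4488
  6        62.50        37.7837       226.7022
  7        62.50        34.7436       243.2054
  8     1,062.50       543.1188     4,344.9502
  Σ                    860.3345     5,507.9978
P = 860.3345; D_Mac = 6.40216 yrs; D_mod = 6.40216/(1+0.0875) = 5.88704 yrs.
ΔP/P ≈ -D_mod · Δy = -5.88704 × (-0.002) = +0.011774 = +1.1774%.

+1.18%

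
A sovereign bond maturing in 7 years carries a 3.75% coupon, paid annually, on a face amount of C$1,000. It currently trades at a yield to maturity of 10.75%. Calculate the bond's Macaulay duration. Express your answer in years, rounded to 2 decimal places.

Periodic yield y = 0.1075. Discount each cash flow and weight by its year:
  t   CF        PV=CF/(1+0.1075)^t    t·PV
  1        37.50        33.8600        33.8600
  2        37.50        30.5734        61.1468
  3        37.50        27.6058        82.8173
  4        37.50        24.9262        99.7049
  5        37.50        22.5067       112.5337
  6        37.50        20.3221       121.9327
  7     1,037.50       507.6705     3,553.6938
  Σ                    667.4648     4,065.6892
Price P = Σ PV = 667.4648.
Macaulay duration = Σ(t·PV) / P = 4,065.6892 / 667.4648 = 6.09124 years.

6.09 years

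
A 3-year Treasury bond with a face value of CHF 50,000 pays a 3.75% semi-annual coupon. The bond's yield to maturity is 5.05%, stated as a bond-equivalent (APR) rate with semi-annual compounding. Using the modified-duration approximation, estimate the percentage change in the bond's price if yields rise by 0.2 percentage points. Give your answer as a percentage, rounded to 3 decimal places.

Periodic yield y = 0.02525. Modified duration first:
  t   CF        PV=CF/(1+0.02525)^t    t·PV
  1       937.50       914.4111       914.4111
  2       937.50       891.8909     1,783.7817
  3       937.50       869.9253     2,609.7758
  4       937.50       848.5006     3,394.0025
  5       937.50       827.6036     4,138.0181
  6    50,937.50    43,859.0235   263,154.1411
  Σ                 48,211.3550   275,994.1304
P = 48,211.3550; D_Mac = 5.72467 half-year periods = 2.86234 yrs; D_mod = 2.86234/(1+0.02525) = 2.79184 yrs.
ΔP/P ≈ -D_mod · Δy = -2.79184 × (+0.002) = -0.005584 = -0.5584%.

-0.558%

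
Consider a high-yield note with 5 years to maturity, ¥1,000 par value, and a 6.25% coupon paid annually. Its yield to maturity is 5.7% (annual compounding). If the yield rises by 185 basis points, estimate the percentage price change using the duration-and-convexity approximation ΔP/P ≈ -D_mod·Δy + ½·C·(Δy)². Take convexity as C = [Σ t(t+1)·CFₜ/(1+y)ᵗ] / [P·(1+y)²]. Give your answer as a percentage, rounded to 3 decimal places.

-7.400%

With y = 0.057:
  t   CF        PV=CF/(1+0.057)^t    t·PV        t(t+1)·PV
  1        62.50        59.1296        59.1296         118.2592
  2        62.50        55.9410       111.8820         335.6459
  3        62.50        52.9243       158.7729         635.0915
  4        62.50        50.0703       200.2811       1,001.4057
  5     1,062.50       805.2931     4,026.4657      24,158.7943
  Σ                  1,023.3583     4,556.5313      26,249.1966
P = 1,023.3583; D_Mac = 4.45253 yrs; D_mod = 4.21242 yrs; C = 22.95823.
Duration effect: -4.21242 × (+0.0185) = -0.077930
Convexity effect: 0.5 × 22.95823 × (0.0185)² = +0.0039287
ΔP/P ≈ -0.077930 + 0.0039287 = -0.074001 = -7.4001%.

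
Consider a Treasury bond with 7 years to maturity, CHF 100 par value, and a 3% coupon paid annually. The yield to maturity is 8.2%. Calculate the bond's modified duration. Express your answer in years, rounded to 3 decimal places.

Periodic yield y = 0.082. First find Macaulay duration:
  t   CF        PV=CF/(1+0.082)^t    t·PV
  1         3.00         2.7726         2.7726
  2         3.00         2.5625         5.1250
  3         3.00         2.3683         7.1049
  4         3.00         2.1888         8.7553
  5         3.00         2.0229        10.1147
  6         3.00         1.8696        11.2178
  7       103.00        59.3262       415.2833
  Σ                     73.1111       460.3738
P = 73.1111; Macaulay duration = 460.3738 / 73.1111 = 6.29691 years.
Modified duration = D_Mac / (1 + y) = 6.29691 / 1.082 = 5.81969 years.

5.820 years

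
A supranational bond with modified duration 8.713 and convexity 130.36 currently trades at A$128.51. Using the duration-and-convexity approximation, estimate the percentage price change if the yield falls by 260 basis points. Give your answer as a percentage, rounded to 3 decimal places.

Duration effect: -D_mod·Δy = -8.713 × (-0.026) = +0.226538
Convexity effect: ½·C·(Δy)² = 0.5 × 130.36 × (-0.026)² = +0.04406168
ΔP/P ≈ +0.226538 + 0.04406168 = +0.27059968
= +27.059968%.

+27.060%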